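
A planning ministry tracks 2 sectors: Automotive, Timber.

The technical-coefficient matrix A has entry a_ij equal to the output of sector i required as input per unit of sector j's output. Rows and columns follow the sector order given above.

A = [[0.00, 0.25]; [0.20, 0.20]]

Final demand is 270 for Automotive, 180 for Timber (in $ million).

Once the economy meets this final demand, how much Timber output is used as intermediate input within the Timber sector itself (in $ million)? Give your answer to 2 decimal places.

I − A =
  [   1.00    -0.25]
  [  -0.20     0.80]
det(I−A) = (1.00)(0.80) − (-0.25)(-0.20) = 0.7500
adj(I−A) = [[0.80, 0.25], [0.20, 1.00]]
(I − A)⁻¹ = adj(I−A) / det(I−A) ≈
  [   1.0667     0.3333]
  [   0.2667     1.3333]
First solve x = (I − A)⁻¹ d = adj(I−A)·d / det(I−A); in particular x_T = (0.20·270 + 1.00·180) / 0.7500 = 234.00 / 0.7500 = 312.0000.
Intermediate flow from T to T: z_TT = a_TT · x_T = 0.20 × 234.00 / 0.7500 = 46.80 / 0.7500 = 62.40.

z_TT = 62.40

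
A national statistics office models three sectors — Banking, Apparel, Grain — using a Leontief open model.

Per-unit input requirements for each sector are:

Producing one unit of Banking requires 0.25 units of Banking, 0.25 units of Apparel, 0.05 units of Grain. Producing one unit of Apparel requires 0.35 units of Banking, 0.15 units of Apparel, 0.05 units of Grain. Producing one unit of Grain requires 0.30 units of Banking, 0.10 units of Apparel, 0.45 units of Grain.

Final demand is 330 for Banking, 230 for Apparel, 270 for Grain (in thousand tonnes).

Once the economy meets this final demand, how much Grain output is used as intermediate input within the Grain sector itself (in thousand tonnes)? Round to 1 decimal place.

z_33 = 287.6

I − A =
  [   0.75    -0.35    -0.30]
  [  -0.25     0.85    -0.10]
  [  -0.05    -0.05     0.55]
Cofactors of I−A, C_ij = (−1)^(i+j)·(minor ij) (rows/columns in the sector order above):
  C_11 = (0.85)(0.55) − (-0.10)(-0.05) = 0.4625
  C_12 = −[(-0.25)(0.55) − (-0.10)(-0.05)] = 0.1425
  C_13 = (-0.25)(-0.05) − (0.85)(-0.05) = 0.0550
  C_21 = −[(-0.35)(0.55) − (-0.30)(-0.05)] = 0.2075
  C_22 = (0.75)(0.55) − (-0.30)(-0.05) = 0.3975
  C_23 = −[(0.75)(-0.05) − (-0.35)(-0.05)] = 0.0550
  C_31 = (-0.35)(-0.10) − (-0.30)(0.85) = 0.2900
  C_32 = −[(0.75)(-0.10) − (-0.30)(-0.25)] = 0.1500
  C_33 = (0.75)(0.85) − (-0.35)(-0.25) = 0.5500
det(I−A) = Σ_j (I−A)_1j·C_1j = (0.75)(0.4625) + (-0.35)(0.1425) + (-0.30)(0.0550) = 0.2805
adj(I−A) = Cᵀ =
  [ 0.4625   0.2075   0.2900]
  [ 0.1425   0.3975   0.1500]
  [ 0.0550   0.0550   0.5500]
(I − A)⁻¹ = adj(I−A) / det(I−A) ≈
  [   1.6488     0.7398     1.0339]
  [   0.5080     1.4171     0.5348]
  [   0.1961     0.1961     1.9608]
First solve x = (I − A)⁻¹ d = adj(I−A)·d / det(I−A); in particular x_3 = (0.0550·330 + 0.0550·230 + 0.5500·270) / 0.2805 = 179.30 / 0.2805 ≈ 639.216.
Intermediate flow from 3 to 3: z_33 = a_33 · x_3 = 0.45 × 179.30 / 0.2805 = 80.685 / 0.2805 ≈ 287.6.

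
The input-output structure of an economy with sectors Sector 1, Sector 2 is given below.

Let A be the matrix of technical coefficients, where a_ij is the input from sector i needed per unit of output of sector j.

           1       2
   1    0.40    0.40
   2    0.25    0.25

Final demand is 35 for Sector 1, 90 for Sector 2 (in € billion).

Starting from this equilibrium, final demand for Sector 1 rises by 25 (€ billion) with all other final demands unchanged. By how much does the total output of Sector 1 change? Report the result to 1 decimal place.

I − A =
  [   0.60    -0.40]
  [  -0.25     0.75]
det(I−A) = (0.60)(0.75) − (-0.40)(-0.25) = 0.3500
adj(I−A) = [[0.75, 0.40], [0.25, 0.60]]
(I − A)⁻¹ = adj(I−A) / det(I−A) ≈
  [   2.1429     1.1429]
  [   0.7143     1.7143]
Δx = (I − A)⁻¹ Δd with Δd having +25 in the Sector 1 component and 0 elsewhere.
So Δx_1 = L_11 · (+25), where L_11 = adj(I−A)_11 / det(I−A) = 0.75 / 0.3500.
Δx_1 = 0.75 × (+25) / 0.3500 = 18.75 / 0.3500 ≈ 53.6.

Δx_1 = 53.6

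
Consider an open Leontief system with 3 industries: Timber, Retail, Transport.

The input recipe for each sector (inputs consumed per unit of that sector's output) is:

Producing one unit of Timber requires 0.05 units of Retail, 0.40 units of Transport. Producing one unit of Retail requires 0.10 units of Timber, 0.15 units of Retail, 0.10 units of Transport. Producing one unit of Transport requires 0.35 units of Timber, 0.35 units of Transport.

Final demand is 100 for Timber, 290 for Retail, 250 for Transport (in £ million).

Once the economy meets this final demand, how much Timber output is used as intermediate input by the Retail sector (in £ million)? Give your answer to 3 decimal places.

I − A =
  [   1.00    -0.10    -0.35]
  [  -0.05     0.85     0.00]
  [  -0.40    -0.10     0.65]
Cofactors of I−A, C_ij = (−1)^(i+j)·(minor ij) (rows/columns in the sector order above):
  C_11 = (0.85)(0.65) − (0.00)(-0.10) = 0.5525
  C_12 = −[(-0.05)(0.65) − (0.00)(-0.40)] = 0.0325
  C_13 = (-0.05)(-0.10) − (0.85)(-0.40) = 0.3450
  C_21 = −[(-0.10)(0.65) − (-0.35)(-0.10)] = 0.1000
  C_22 = (1.00)(0.65) − (-0.35)(-0.40) = 0.5100
  C_23 = −[(1.00)(-0.10) − (-0.10)(-0.40)] = 0.1400
  C_31 = (-0.10)(0.00) − (-0.35)(0.85) = 0.2975
  C_32 = −[(1.00)(0.00) − (-0.35)(-0.05)] = 0.0175
  C_33 = (1.00)(0.85) − (-0.10)(-0.05) = 0.8450
det(I−A) = Σ_j (I−A)_1j·C_1j = (1.00)(0.5525) + (-0.10)(0.0325) + (-0.35)(0.3450) = 0.4285
adj(I−A) = Cᵀ =
  [ 0.5525   0.1000   0.2975]
  [ 0.0325   0.5100   0.0175]
  [ 0.3450   0.1400   0.8450]
(I − A)⁻¹ = adj(I−A) / det(I−A) ≈
  [   1.2894     0.2334     0.6943]
  [   0.0758     1.1902     0.0408]
  [   0.8051     0.3267     1.9720]
First solve x = (I − A)⁻¹ d = adj(I−A)·d / det(I−A); in particular x_2 = (0.0325·100 + 0.5100·290 + 0.0175·250) / 0.4285 = 155.525 / 0.4285 ≈ 362.95216.
Intermediate flow from 1 to 2: z_12 = a_12 · x_2 = 0.10 × 155.525 / 0.4285 = 15.5525 / 0.4285 ≈ 36.295.

z_12 = 36.295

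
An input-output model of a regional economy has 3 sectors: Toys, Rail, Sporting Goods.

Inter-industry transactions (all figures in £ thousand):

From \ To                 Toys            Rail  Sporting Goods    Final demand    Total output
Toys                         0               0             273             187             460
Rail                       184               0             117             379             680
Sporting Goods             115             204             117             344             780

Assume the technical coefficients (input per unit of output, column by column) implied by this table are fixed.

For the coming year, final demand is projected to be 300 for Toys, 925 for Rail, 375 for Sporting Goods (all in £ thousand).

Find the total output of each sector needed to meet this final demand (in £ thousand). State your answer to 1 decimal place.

Technical coefficients a_ij = z_ij / X_j:
  a_TT = 0/460 = 0.00, a_RT = 184/460 = 0.40, a_ST = 115/460 = 0.25
  a_TR = 0/680 = 0.00, a_RR = 0/680 = 0.00, a_SR = 204/680 = 0.30
  a_TS = 273/780 = 0.35, a_RS = 117/780 = 0.15, a_SS = 117/780 = 0.15
I − A =
  [   1.00     0.00    -0.35]
  [  -0.40     1.00    -0.15]
  [  -0.25    -0.30     0.85]
Cofactors of I−A, C_ij = (−1)^(i+j)·(minor ij) (rows/columns in the sector order above):
  C_11 = (1.00)(0.85) − (-0.15)(-0.30) = 0.8050
  C_12 = −[(-0.40)(0.85) − (-0.15)(-0.25)] = 0.3775
  C_13 = (-0.40)(-0.30) − (1.00)(-0.25) = 0.3700
  C_21 = −[(0.00)(0.85) − (-0.35)(-0.30)] = 0.1050
  C_22 = (1.00)(0.85) − (-0.35)(-0.25) = 0.7625
  C_23 = −[(1.00)(-0.30) − (0.00)(-0.25)] = 0.3000
  C_31 = (0.00)(-0.15) − (-0.35)(1.00) = 0.3500
  C_32 = −[(1.00)(-0.15) − (-0.35)(-0.40)] = 0.2900
  C_33 = (1.00)(1.00) − (0.00)(-0.40) = 1.0000
det(I−A) = Σ_j (I−A)_1j·C_1j = (1.00)(0.8050) + (0.00)(0.3775) + (-0.35)(0.3700) = 0.6755
adj(I−A) = Cᵀ =
  [ 0.8050   0.1050   0.3500]
  [ 0.3775   0.7625   0.2900]
  [ 0.3700   0.3000   1.0000]
(I − A)⁻¹ = adj(I−A) / det(I−A) ≈
  [   1.1917     0.1554     0.5181]
  [   0.5588     1.1288     0.4293]
  [   0.5477     0.4441     1.4804]
x = (I − A)⁻¹ d = adj(I−A)·d / det(I−A), with det(I−A) = 0.6755:
  x_T = (0.8050·300 + 0.1050·925 + 0.3500·375) / 0.6755 = 469.875 / 0.6755 ≈ 695.6
  x_R = (0.3775·300 + 0.7625·925 + 0.2900·375) / 0.6755 = 927.3125 / 0.6755 ≈ 1372.8
  x_S = (0.3700·300 + 0.3000·925 + 1.0000·375) / 0.6755 = 763.50 / 0.6755 ≈ 1130.3

x_T = 695.6, x_R = 1372.8, x_S = 1130.3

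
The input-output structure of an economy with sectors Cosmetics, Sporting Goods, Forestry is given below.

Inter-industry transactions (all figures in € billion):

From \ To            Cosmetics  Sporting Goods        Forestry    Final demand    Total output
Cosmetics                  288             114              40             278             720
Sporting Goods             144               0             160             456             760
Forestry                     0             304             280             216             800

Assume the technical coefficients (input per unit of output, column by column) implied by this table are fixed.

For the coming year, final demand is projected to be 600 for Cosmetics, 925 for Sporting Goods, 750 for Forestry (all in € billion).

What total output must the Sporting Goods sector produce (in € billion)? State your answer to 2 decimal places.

Technical coefficients a_ij = z_ij / X_j:
  a_11 = 288/720 = 0.40, a_21 = 144/720 = 0.20, a_31 = 0/720 = 0.00
  a_12 = 114/760 = 0.15, a_22 = 0/760 = 0.00, a_32 = 304/760 = 0.40
  a_13 = 40/800 = 0.05, a_23 = 160/800 = 0.20, a_33 = 280/800 = 0.35
I − A =
  [   0.60    -0.15    -0.05]
  [  -0.20     1.00    -0.20]
  [   0.00    -0.40     0.65]
Cofactors of I−A, C_ij = (−1)^(i+j)·(minor ij) (rows/columns in the sector order above):
  C_11 = (1.00)(0.65) − (-0.20)(-0.40) = 0.5700
  C_12 = −[(-0.20)(0.65) − (-0.20)(0.00)] = 0.1300
  C_13 = (-0.20)(-0.40) − (1.00)(0.00) = 0.0800
  C_21 = −[(-0.15)(0.65) − (-0.05)(-0.40)] = 0.1175
  C_22 = (0.60)(0.65) − (-0.05)(0.00) = 0.3900
  C_23 = −[(0.60)(-0.40) − (-0.15)(0.00)] = 0.2400
  C_31 = (-0.15)(-0.20) − (-0.05)(1.00) = 0.0800
  C_32 = −[(0.60)(-0.20) − (-0.05)(-0.20)] = 0.1300
  C_33 = (0.60)(1.00) − (-0.15)(-0.20) = 0.5700
det(I−A) = Σ_j (I−A)_1j·C_1j = (0.60)(0.5700) + (-0.15)(0.1300) + (-0.05)(0.0800) = 0.3185
adj(I−A) = Cᵀ =
  [ 0.5700   0.1175   0.0800]
  [ 0.1300   0.3900   0.1300]
  [ 0.0800   0.2400   0.5700]
(I − A)⁻¹ = adj(I−A) / det(I−A) ≈
  [   1.7896     0.3689     0.2512]
  [   0.4082     1.2245     0.4082]
  [   0.2512     0.7535     1.7896]
x = (I − A)⁻¹ d = adj(I−A)·d / det(I−A), with det(I−A) = 0.3185:
  x_1 = (0.5700·600 + 0.1175·925 + 0.0800·750) / 0.3185 = 510.6875 / 0.3185 ≈ 1603.41
  x_2 = (0.1300·600 + 0.3900·925 + 0.1300·750) / 0.3185 = 536.25 / 0.3185 ≈ 1683.67
  x_3 = (0.0800·600 + 0.2400·925 + 0.5700·750) / 0.3185 = 697.50 / 0.3185 ≈ 2189.95

x_2 = 1683.67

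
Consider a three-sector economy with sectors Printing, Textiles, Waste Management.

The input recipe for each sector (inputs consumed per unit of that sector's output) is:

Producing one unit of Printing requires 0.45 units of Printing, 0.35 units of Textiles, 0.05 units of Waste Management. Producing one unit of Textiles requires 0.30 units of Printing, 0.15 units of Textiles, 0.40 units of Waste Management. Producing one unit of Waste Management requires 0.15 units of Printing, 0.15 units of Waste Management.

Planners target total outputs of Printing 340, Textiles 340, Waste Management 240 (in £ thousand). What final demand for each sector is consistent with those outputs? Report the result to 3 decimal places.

d_1 = 49.000, d_2 = 170.000, d_3 = 51.000

I − A =
  [   0.55    -0.30    -0.15]
  [  -0.35     0.85     0.00]
  [  -0.05    -0.40     0.85]
d = (I − A) x:
  d_1 = (+0.55)·340 + (-0.30)·340 + (-0.15)·240 = 49.000
  d_2 = (-0.35)·340 + (+0.85)·340 + (+0.00)·240 = 170.000
  d_3 = (-0.05)·340 + (-0.40)·340 + (+0.85)·240 = 51.000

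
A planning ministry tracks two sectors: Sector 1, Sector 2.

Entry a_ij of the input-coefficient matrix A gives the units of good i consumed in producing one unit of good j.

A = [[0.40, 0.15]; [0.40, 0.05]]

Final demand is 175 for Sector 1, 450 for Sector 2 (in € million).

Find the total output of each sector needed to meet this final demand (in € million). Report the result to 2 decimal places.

x_1 = 458.33, x_2 = 666.67

I − A =
  [   0.60    -0.15]
  [  -0.40     0.95]
det(I−A) = (0.60)(0.95) − (-0.15)(-0.40) = 0.5100
adj(I−A) = [[0.95, 0.15], [0.40, 0.60]]
(I − A)⁻¹ = adj(I−A) / det(I−A) ≈
  [   1.8627     0.2941]
  [   0.7843     1.1765]
x = (I − A)⁻¹ d = adj(I−A)·d / det(I−A), with det(I−A) = 0.5100:
  x_1 = (0.95·175 + 0.15·450) / 0.5100 = 233.75 / 0.5100 ≈ 458.33
  x_2 = (0.40·175 + 0.60·450) / 0.5100 = 340.00 / 0.5100 ≈ 666.67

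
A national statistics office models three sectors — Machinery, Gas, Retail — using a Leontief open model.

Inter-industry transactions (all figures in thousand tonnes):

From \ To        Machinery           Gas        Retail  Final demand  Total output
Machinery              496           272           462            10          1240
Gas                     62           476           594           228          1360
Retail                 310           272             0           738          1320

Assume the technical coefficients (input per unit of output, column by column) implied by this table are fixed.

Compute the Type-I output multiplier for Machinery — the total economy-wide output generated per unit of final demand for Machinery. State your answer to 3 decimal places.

Technical coefficients a_ij = z_ij / X_j:
  a_11 = 496/1240 = 0.40, a_21 = 62/1240 = 0.05, a_31 = 310/1240 = 0.25
  a_12 = 272/1360 = 0.20, a_22 = 476/1360 = 0.35, a_32 = 272/1360 = 0.20
  a_13 = 462/1320 = 0.35, a_23 = 594/1320 = 0.45, a_33 = 0/1320 = 0.00
I − A =
  [   0.60    -0.20    -0.35]
  [  -0.05     0.65    -0.45]
  [  -0.25    -0.20     1.00]
Cofactors of I−A, C_ij = (−1)^(i+j)·(minor ij) (rows/columns in the sector order above):
  C_11 = (0.65)(1.00) − (-0.45)(-0.20) = 0.5600
  C_12 = −[(-0.05)(1.00) − (-0.45)(-0.25)] = 0.1625
  C_13 = (-0.05)(-0.20) − (0.65)(-0.25) = 0.1725
  C_21 = −[(-0.20)(1.00) − (-0.35)(-0.20)] = 0.2700
  C_22 = (0.60)(1.00) − (-0.35)(-0.25) = 0.5125
  C_23 = −[(0.60)(-0.20) − (-0.20)(-0.25)] = 0.1700
  C_31 = (-0.20)(-0.45) − (-0.35)(0.65) = 0.3175
  C_32 = −[(0.60)(-0.45) − (-0.35)(-0.05)] = 0.2875
  C_33 = (0.60)(0.65) − (-0.20)(-0.05) = 0.3800
det(I−A) = Σ_j (I−A)_1j·C_1j = (0.60)(0.5600) + (-0.20)(0.1625) + (-0.35)(0.1725) = 0.243125
adj(I−A) = Cᵀ =
  [ 0.5600   0.2700   0.3175]
  [ 0.1625   0.5125   0.2875]
  [ 0.1725   0.1700   0.3800]
(I − A)⁻¹ = adj(I−A) / det(I−A) ≈
  [   2.3033     1.1105     1.3059]
  [   0.6684     2.1080     1.1825]
  [   0.7095     0.6992     1.5630]
The output multiplier for sector j is the column-j sum of the Leontief inverse (I − A)⁻¹ = adj(I−A) / det(I−A).
Column 1 of adj(I−A): (0.5600, 0.1625, 0.1725); det(I−A) = 0.243125.
m_1 = (0.5600 + 0.1625 + 0.1725) / 0.243125 = 0.895 / 0.243125 ≈ 3.681.

m_1 = 3.681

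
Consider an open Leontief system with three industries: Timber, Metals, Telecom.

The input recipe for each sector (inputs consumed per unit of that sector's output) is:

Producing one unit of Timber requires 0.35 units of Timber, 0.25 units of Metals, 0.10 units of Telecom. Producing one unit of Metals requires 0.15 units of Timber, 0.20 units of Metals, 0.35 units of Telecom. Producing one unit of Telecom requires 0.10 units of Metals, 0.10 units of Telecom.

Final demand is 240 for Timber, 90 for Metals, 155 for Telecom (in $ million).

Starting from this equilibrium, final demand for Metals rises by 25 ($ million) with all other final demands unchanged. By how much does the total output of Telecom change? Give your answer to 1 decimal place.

I − A =
  [   0.65    -0.15     0.00]
  [  -0.25     0.80    -0.10]
  [  -0.10    -0.35     0.90]
Cofactors of I−A, C_ij = (−1)^(i+j)·(minor ij) (rows/columns in the sector order above):
  C_11 = (0.80)(0.90) − (-0.10)(-0.35) = 0.6850
  C_12 = −[(-0.25)(0.90) − (-0.10)(-0.10)] = 0.2350
  C_13 = (-0.25)(-0.35) − (0.80)(-0.10) = 0.1675
  C_21 = −[(-0.15)(0.90) − (0.00)(-0.35)] = 0.1350
  C_22 = (0.65)(0.90) − (0.00)(-0.10) = 0.5850
  C_23 = −[(0.65)(-0.35) − (-0.15)(-0.10)] = 0.2425
  C_31 = (-0.15)(-0.10) − (0.00)(0.80) = 0.0150
  C_32 = −[(0.65)(-0.10) − (0.00)(-0.25)] = 0.0650
  C_33 = (0.65)(0.80) − (-0.15)(-0.25) = 0.4825
det(I−A) = Σ_j (I−A)_1j·C_1j = (0.65)(0.6850) + (-0.15)(0.2350) + (0.00)(0.1675) = 0.4100
adj(I−A) = Cᵀ =
  [ 0.6850   0.1350   0.0150]
  [ 0.2350   0.5850   0.0650]
  [ 0.1675   0.2425   0.4825]
(I − A)⁻¹ = adj(I−A) / det(I−A) ≈
  [   1.6707     0.3293     0.0366]
  [   0.5732     1.4268     0.1585]
  [   0.4085     0.5915     1.1768]
Δx = (I − A)⁻¹ Δd with Δd having +25 in the Metals component and 0 elsewhere.
So Δx_3 = L_32 · (+25), where L_32 = adj(I−A)_32 / det(I−A) = 0.2425 / 0.4100.
Δx_3 = 0.2425 × (+25) / 0.4100 = 6.0625 / 0.4100 ≈ 14.8.

Δx_3 = 14.8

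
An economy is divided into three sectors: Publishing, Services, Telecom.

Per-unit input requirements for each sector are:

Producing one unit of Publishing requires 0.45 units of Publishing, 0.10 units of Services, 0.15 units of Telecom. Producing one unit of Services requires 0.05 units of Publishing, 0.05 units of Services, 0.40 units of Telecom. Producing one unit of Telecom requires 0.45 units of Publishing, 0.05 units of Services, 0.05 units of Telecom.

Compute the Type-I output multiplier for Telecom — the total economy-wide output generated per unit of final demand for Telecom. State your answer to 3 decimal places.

m_T = 2.562

I − A =
  [   0.55    -0.05    -0.45]
  [  -0.10     0.95    -0.05]
  [  -0.15    -0.40     0.95]
Cofactors of I−A, C_ij = (−1)^(i+j)·(minor ij) (rows/columns in the sector order above):
  C_11 = (0.95)(0.95) − (-0.05)(-0.40) = 0.8825
  C_12 = −[(-0.10)(0.95) − (-0.05)(-0.15)] = 0.1025
  C_13 = (-0.10)(-0.40) − (0.95)(-0.15) = 0.1825
  C_21 = −[(-0.05)(0.95) − (-0.45)(-0.40)] = 0.2275
  C_22 = (0.55)(0.95) − (-0.45)(-0.15) = 0.4550
  C_23 = −[(0.55)(-0.40) − (-0.05)(-0.15)] = 0.2275
  C_31 = (-0.05)(-0.05) − (-0.45)(0.95) = 0.4300
  C_32 = −[(0.55)(-0.05) − (-0.45)(-0.10)] = 0.0725
  C_33 = (0.55)(0.95) − (-0.05)(-0.10) = 0.5175
det(I−A) = Σ_j (I−A)_1j·C_1j = (0.55)(0.8825) + (-0.05)(0.1025) + (-0.45)(0.1825) = 0.398125
adj(I−A) = Cᵀ =
  [ 0.8825   0.2275   0.4300]
  [ 0.1025   0.4550   0.0725]
  [ 0.1825   0.2275   0.5175]
(I − A)⁻¹ = adj(I−A) / det(I−A) ≈
  [   2.2166     0.5714     1.0801]
  [   0.2575     1.1429     0.1821]
  [   0.4584     0.5714     1.2998]
The output multiplier for sector j is the column-j sum of the Leontief inverse (I − A)⁻¹ = adj(I−A) / det(I−A).
Column T of adj(I−A): (0.4300, 0.0725, 0.5175); det(I−A) = 0.398125.
m_T = (0.4300 + 0.0725 + 0.5175) / 0.398125 = 1.02 / 0.398125 ≈ 2.562.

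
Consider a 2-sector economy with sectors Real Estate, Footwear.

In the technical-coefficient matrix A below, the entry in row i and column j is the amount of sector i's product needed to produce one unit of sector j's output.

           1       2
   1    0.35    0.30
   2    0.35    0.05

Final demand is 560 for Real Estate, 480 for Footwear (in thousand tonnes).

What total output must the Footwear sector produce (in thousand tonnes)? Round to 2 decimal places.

I − A =
  [   0.65    -0.30]
  [  -0.35     0.95]
det(I−A) = (0.65)(0.95) − (-0.30)(-0.35) = 0.5125
adj(I−A) = [[0.95, 0.30], [0.35, 0.65]]
(I − A)⁻¹ = adj(I−A) / det(I−A) ≈
  [   1.8537     0.5854]
  [   0.6829     1.2683]
x = (I − A)⁻¹ d = adj(I−A)·d / det(I−A), with det(I−A) = 0.5125:
  x_1 = (0.95·560 + 0.30·480) / 0.5125 = 676.00 / 0.5125 ≈ 1319.02
  x_2 = (0.35·560 + 0.65·480) / 0.5125 = 508.00 / 0.5125 ≈ 991.22

x_2 = 991.22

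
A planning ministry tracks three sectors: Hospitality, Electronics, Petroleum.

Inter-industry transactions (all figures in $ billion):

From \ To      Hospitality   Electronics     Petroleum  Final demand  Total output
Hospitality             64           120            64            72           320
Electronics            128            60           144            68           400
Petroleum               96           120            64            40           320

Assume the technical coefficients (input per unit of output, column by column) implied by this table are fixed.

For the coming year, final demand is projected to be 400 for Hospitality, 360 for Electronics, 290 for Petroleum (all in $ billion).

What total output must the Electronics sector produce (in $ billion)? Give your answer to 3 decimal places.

Technical coefficients a_ij = z_ij / X_j:
  a_HH = 64/320 = 0.20, a_EH = 128/320 = 0.40, a_PH = 96/320 = 0.30
  a_HE = 120/400 = 0.30, a_EE = 60/400 = 0.15, a_PE = 120/400 = 0.30
  a_HP = 64/320 = 0.20, a_EP = 144/320 = 0.45, a_PP = 64/320 = 0.20
I − A =
  [   0.80    -0.30    -0.20]
  [  -0.40     0.85    -0.45]
  [  -0.30    -0.30     0.80]
Cofactors of I−A, C_ij = (−1)^(i+j)·(minor ij) (rows/columns in the sector order above):
  C_11 = (0.85)(0.80) − (-0.45)(-0.30) = 0.5450
  C_12 = −[(-0.40)(0.80) − (-0.45)(-0.30)] = 0.4550
  C_13 = (-0.40)(-0.30) − (0.85)(-0.30) = 0.3750
  C_21 = −[(-0.30)(0.80) − (-0.20)(-0.30)] = 0.3000
  C_22 = (0.80)(0.80) − (-0.20)(-0.30) = 0.5800
  C_23 = −[(0.80)(-0.30) − (-0.30)(-0.30)] = 0.3300
  C_31 = (-0.30)(-0.45) − (-0.20)(0.85) = 0.3050
  C_32 = −[(0.80)(-0.45) − (-0.20)(-0.40)] = 0.4400
  C_33 = (0.80)(0.85) − (-0.30)(-0.40) = 0.5600
det(I−A) = Σ_j (I−A)_1j·C_1j = (0.80)(0.5450) + (-0.30)(0.4550) + (-0.20)(0.3750) = 0.2245
adj(I−A) = Cᵀ =
  [ 0.5450   0.3000   0.3050]
  [ 0.4550   0.5800   0.4400]
  [ 0.3750   0.3300   0.5600]
(I − A)⁻¹ = adj(I−A) / det(I−A) ≈
  [   2.4276     1.3363     1.3586]
  [   2.0267     2.5835     1.9599]
  [   1.6704     1.4699     2.4944]
x = (I − A)⁻¹ d = adj(I−A)·d / det(I−A), with det(I−A) = 0.2245:
  x_H = (0.5450·400 + 0.3000·360 + 0.3050·290) / 0.2245 = 414.45 / 0.2245 ≈ 1846.102
  x_E = (0.4550·400 + 0.5800·360 + 0.4400·290) / 0.2245 = 518.40 / 0.2245 ≈ 2309.131
  x_P = (0.3750·400 + 0.3300·360 + 0.5600·290) / 0.2245 = 431.20 / 0.2245 ≈ 1920.713

x_E = 2309.131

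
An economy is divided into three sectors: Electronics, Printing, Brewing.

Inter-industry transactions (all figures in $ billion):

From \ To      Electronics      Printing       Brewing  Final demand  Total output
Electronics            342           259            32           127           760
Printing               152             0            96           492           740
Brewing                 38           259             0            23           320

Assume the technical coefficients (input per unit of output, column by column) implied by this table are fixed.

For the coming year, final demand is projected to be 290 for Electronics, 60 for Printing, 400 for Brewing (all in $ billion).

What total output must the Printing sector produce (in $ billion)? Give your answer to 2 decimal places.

Technical coefficients a_ij = z_ij / X_j:
  a_11 = 342/760 = 0.45, a_21 = 152/760 = 0.20, a_31 = 38/760 = 0.05
  a_12 = 259/740 = 0.35, a_22 = 0/740 = 0.00, a_32 = 259/740 = 0.35
  a_13 = 32/320 = 0.10, a_23 = 96/320 = 0.30, a_33 = 0/320 = 0.00
I − A =
  [   0.55    -0.35    -0.10]
  [  -0.20     1.00    -0.30]
  [  -0.05    -0.35     1.00]
Cofactors of I−A, C_ij = (−1)^(i+j)·(minor ij) (rows/columns in the sector order above):
  C_11 = (1.00)(1.00) − (-0.30)(-0.35) = 0.8950
  C_12 = −[(-0.20)(1.00) − (-0.30)(-0.05)] = 0.2150
  C_13 = (-0.20)(-0.35) − (1.00)(-0.05) = 0.1200
  C_21 = −[(-0.35)(1.00) − (-0.10)(-0.35)] = 0.3850
  C_22 = (0.55)(1.00) − (-0.10)(-0.05) = 0.5450
  C_23 = −[(0.55)(-0.35) − (-0.35)(-0.05)] = 0.2100
  C_31 = (-0.35)(-0.30) − (-0.10)(1.00) = 0.2050
  C_32 = −[(0.55)(-0.30) − (-0.10)(-0.20)] = 0.1850
  C_33 = (0.55)(1.00) − (-0.35)(-0.20) = 0.4800
det(I−A) = Σ_j (I−A)_1j·C_1j = (0.55)(0.8950) + (-0.35)(0.2150) + (-0.10)(0.1200) = 0.4050
adj(I−A) = Cᵀ =
  [ 0.8950   0.3850   0.2050]
  [ 0.2150   0.5450   0.1850]
  [ 0.1200   0.2100   0.4800]
(I − A)⁻¹ = adj(I−A) / det(I−A) ≈
  [   2.2099     0.9506     0.5062]
  [   0.5309     1.3457     0.4568]
  [   0.2963     0.5185     1.1852]
x = (I − A)⁻¹ d = adj(I−A)·d / det(I−A), with det(I−A) = 0.4050:
  x_1 = (0.8950·290 + 0.3850·60 + 0.2050·400) / 0.4050 = 364.65 / 0.4050 ≈ 900.37
  x_2 = (0.2150·290 + 0.5450·60 + 0.1850·400) / 0.4050 = 169.05 / 0.4050 ≈ 417.41
  x_3 = (0.1200·290 + 0.2100·60 + 0.4800·400) / 0.4050 = 239.40 / 0.4050 ≈ 591.11

x_2 = 417.41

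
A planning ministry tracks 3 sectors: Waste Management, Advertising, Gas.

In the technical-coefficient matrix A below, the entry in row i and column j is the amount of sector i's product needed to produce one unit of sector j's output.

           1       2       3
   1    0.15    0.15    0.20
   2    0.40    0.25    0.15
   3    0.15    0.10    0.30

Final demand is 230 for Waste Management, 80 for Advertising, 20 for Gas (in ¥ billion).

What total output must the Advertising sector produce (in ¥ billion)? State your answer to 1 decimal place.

x_2 = 332.5

I − A =
  [   0.85    -0.15    -0.20]
  [  -0.40     0.75    -0.15]
  [  -0.15    -0.10     0.70]
Cofactors of I−A, C_ij = (−1)^(i+j)·(minor ij) (rows/columns in the sector order above):
  C_11 = (0.75)(0.70) − (-0.15)(-0.10) = 0.5100
  C_12 = −[(-0.40)(0.70) − (-0.15)(-0.15)] = 0.3025
  C_13 = (-0.40)(-0.10) − (0.75)(-0.15) = 0.1525
  C_21 = −[(-0.15)(0.70) − (-0.20)(-0.10)] = 0.1250
  C_22 = (0.85)(0.70) − (-0.20)(-0.15) = 0.5650
  C_23 = −[(0.85)(-0.10) − (-0.15)(-0.15)] = 0.1075
  C_31 = (-0.15)(-0.15) − (-0.20)(0.75) = 0.1725
  C_32 = −[(0.85)(-0.15) − (-0.20)(-0.40)] = 0.2075
  C_33 = (0.85)(0.75) − (-0.15)(-0.40) = 0.5775
det(I−A) = Σ_j (I−A)_1j·C_1j = (0.85)(0.5100) + (-0.15)(0.3025) + (-0.20)(0.1525) = 0.357625
adj(I−A) = Cᵀ =
  [ 0.5100   0.1250   0.1725]
  [ 0.3025   0.5650   0.2075]
  [ 0.1525   0.1075   0.5775]
(I − A)⁻¹ = adj(I−A) / det(I−A) ≈
  [   1.4261     0.3495     0.4823]
  [   0.8459     1.5799     0.5802]
  [   0.4264     0.3006     1.6148]
x = (I − A)⁻¹ d = adj(I−A)·d / det(I−A), with det(I−A) = 0.357625:
  x_1 = (0.5100·230 + 0.1250·80 + 0.1725·20) / 0.357625 = 130.75 / 0.357625 ≈ 365.6
  x_2 = (0.3025·230 + 0.5650·80 + 0.2075·20) / 0.357625 = 118.925 / 0.357625 ≈ 332.5
  x_3 = (0.1525·230 + 0.1075·80 + 0.5775·20) / 0.357625 = 55.225 / 0.357625 ≈ 154.4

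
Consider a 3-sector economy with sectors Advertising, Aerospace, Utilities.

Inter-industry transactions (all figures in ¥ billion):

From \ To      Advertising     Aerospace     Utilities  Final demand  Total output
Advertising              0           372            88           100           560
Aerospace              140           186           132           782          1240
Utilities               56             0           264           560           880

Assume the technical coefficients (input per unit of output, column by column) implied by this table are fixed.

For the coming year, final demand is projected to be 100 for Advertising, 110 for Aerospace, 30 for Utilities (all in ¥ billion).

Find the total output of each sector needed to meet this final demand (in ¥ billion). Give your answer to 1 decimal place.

x_1 = 163.4, x_2 = 189.1, x_3 = 66.2

Technical coefficients a_ij = z_ij / X_j:
  a_11 = 0/560 = 0.00, a_21 = 140/560 = 0.25, a_31 = 56/560 = 0.10
  a_12 = 372/1240 = 0.30, a_22 = 186/1240 = 0.15, a_32 = 0/1240 = 0.00
  a_13 = 88/880 = 0.10, a_23 = 132/880 = 0.15, a_33 = 264/880 = 0.30
I − A =
  [   1.00    -0.30    -0.10]
  [  -0.25     0.85    -0.15]
  [  -0.10     0.00     0.70]
Cofactors of I−A, C_ij = (−1)^(i+j)·(minor ij) (rows/columns in the sector order above):
  C_11 = (0.85)(0.70) − (-0.15)(0.00) = 0.5950
  C_12 = −[(-0.25)(0.70) − (-0.15)(-0.10)] = 0.1900
  C_13 = (-0.25)(0.00) − (0.85)(-0.10) = 0.0850
  C_21 = −[(-0.30)(0.70) − (-0.10)(0.00)] = 0.2100
  C_22 = (1.00)(0.70) − (-0.10)(-0.10) = 0.6900
  C_23 = −[(1.00)(0.00) − (-0.30)(-0.10)] = 0.0300
  C_31 = (-0.30)(-0.15) − (-0.10)(0.85) = 0.1300
  C_32 = −[(1.00)(-0.15) − (-0.10)(-0.25)] = 0.1750
  C_33 = (1.00)(0.85) − (-0.30)(-0.25) = 0.7750
det(I−A) = Σ_j (I−A)_1j·C_1j = (1.00)(0.5950) + (-0.30)(0.1900) + (-0.10)(0.0850) = 0.5295
adj(I−A) = Cᵀ =
  [ 0.5950   0.2100   0.1300]
  [ 0.1900   0.6900   0.1750]
  [ 0.0850   0.0300   0.7750]
(I − A)⁻¹ = adj(I−A) / det(I−A) ≈
  [   1.1237     0.3966     0.2455]
  [   0.3588     1.3031     0.3305]
  [   0.1605     0.0567     1.4636]
x = (I − A)⁻¹ d = adj(I−A)·d / det(I−A), with det(I−A) = 0.5295:
  x_1 = (0.5950·100 + 0.2100·110 + 0.1300·30) / 0.5295 = 86.50 / 0.5295 ≈ 163.4
  x_2 = (0.1900·100 + 0.6900·110 + 0.1750·30) / 0.5295 = 100.15 / 0.5295 ≈ 189.1
  x_3 = (0.0850·100 + 0.0300·110 + 0.7750·30) / 0.5295 = 35.05 / 0.5295 ≈ 66.2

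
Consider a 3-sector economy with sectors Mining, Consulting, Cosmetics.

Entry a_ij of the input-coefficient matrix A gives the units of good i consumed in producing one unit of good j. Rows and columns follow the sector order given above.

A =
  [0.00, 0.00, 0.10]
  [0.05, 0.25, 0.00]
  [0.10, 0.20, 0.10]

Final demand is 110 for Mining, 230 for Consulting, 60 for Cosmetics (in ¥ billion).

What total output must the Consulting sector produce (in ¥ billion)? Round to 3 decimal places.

I − A =
  [   1.00     0.00    -0.10]
  [  -0.05     0.75     0.00]
  [  -0.10    -0.20     0.90]
Cofactors of I−A, C_ij = (−1)^(i+j)·(minor ij) (rows/columns in the sector order above):
  C_11 = (0.75)(0.90) − (0.00)(-0.20) = 0.6750
  C_12 = −[(-0.05)(0.90) − (0.00)(-0.10)] = 0.0450
  C_13 = (-0.05)(-0.20) − (0.75)(-0.10) = 0.0850
  C_21 = −[(0.00)(0.90) − (-0.10)(-0.20)] = 0.0200
  C_22 = (1.00)(0.90) − (-0.10)(-0.10) = 0.8900
  C_23 = −[(1.00)(-0.20) − (0.00)(-0.10)] = 0.2000
  C_31 = (0.00)(0.00) − (-0.10)(0.75) = 0.0750
  C_32 = −[(1.00)(0.00) − (-0.10)(-0.05)] = 0.0050
  C_33 = (1.00)(0.75) − (0.00)(-0.05) = 0.7500
det(I−A) = Σ_j (I−A)_1j·C_1j = (1.00)(0.6750) + (0.00)(0.0450) + (-0.10)(0.0850) = 0.6665
adj(I−A) = Cᵀ =
  [ 0.6750   0.0200   0.0750]
  [ 0.0450   0.8900   0.0050]
  [ 0.0850   0.2000   0.7500]
(I − A)⁻¹ = adj(I−A) / det(I−A) ≈
  [   1.0128     0.0300     0.1125]
  [   0.0675     1.3353     0.0075]
  [   0.1275     0.3001     1.1253]
x = (I − A)⁻¹ d = adj(I−A)·d / det(I−A), with det(I−A) = 0.6665:
  x_1 = (0.6750·110 + 0.0200·230 + 0.0750·60) / 0.6665 = 83.35 / 0.6665 ≈ 125.056
  x_2 = (0.0450·110 + 0.8900·230 + 0.0050·60) / 0.6665 = 209.95 / 0.6665 ≈ 315.004
  x_3 = (0.0850·110 + 0.2000·230 + 0.7500·60) / 0.6665 = 100.35 / 0.6665 ≈ 150.563

x_2 = 315.004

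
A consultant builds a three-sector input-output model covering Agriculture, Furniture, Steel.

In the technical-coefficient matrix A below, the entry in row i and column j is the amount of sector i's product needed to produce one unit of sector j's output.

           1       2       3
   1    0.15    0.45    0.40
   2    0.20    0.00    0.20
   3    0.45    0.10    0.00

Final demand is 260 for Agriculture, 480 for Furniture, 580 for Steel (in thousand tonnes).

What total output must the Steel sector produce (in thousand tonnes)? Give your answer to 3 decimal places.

x_3 = 1362.488

I − A =
  [   0.85    -0.45    -0.40]
  [  -0.20     1.00    -0.20]
  [  -0.45    -0.10     1.00]
Cofactors of I−A, C_ij = (−1)^(i+j)·(minor ij) (rows/columns in the sector order above):
  C_11 = (1.00)(1.00) − (-0.20)(-0.10) = 0.9800
  C_12 = −[(-0.20)(1.00) − (-0.20)(-0.45)] = 0.2900
  C_13 = (-0.20)(-0.10) − (1.00)(-0.45) = 0.4700
  C_21 = −[(-0.45)(1.00) − (-0.40)(-0.10)] = 0.4900
  C_22 = (0.85)(1.00) − (-0.40)(-0.45) = 0.6700
  C_23 = −[(0.85)(-0.10) − (-0.45)(-0.45)] = 0.2875
  C_31 = (-0.45)(-0.20) − (-0.40)(1.00) = 0.4900
  C_32 = −[(0.85)(-0.20) − (-0.40)(-0.20)] = 0.2500
  C_33 = (0.85)(1.00) − (-0.45)(-0.20) = 0.7600
det(I−A) = Σ_j (I−A)_1j·C_1j = (0.85)(0.9800) + (-0.45)(0.2900) + (-0.40)(0.4700) = 0.5145
adj(I−A) = Cᵀ =
  [ 0.9800   0.4900   0.4900]
  [ 0.2900   0.6700   0.2500]
  [ 0.4700   0.2875   0.7600]
(I − A)⁻¹ = adj(I−A) / det(I−A) ≈
  [   1.9048     0.9524     0.9524]
  [   0.5637     1.3022     0.4859]
  [   0.9135     0.5588     1.4772]
x = (I − A)⁻¹ d = adj(I−A)·d / det(I−A), with det(I−A) = 0.5145:
  x_1 = (0.9800·260 + 0.4900·480 + 0.4900·580) / 0.5145 = 774.20 / 0.5145 ≈ 1504.762
  x_2 = (0.2900·260 + 0.6700·480 + 0.2500·580) / 0.5145 = 542.00 / 0.5145 ≈ 1053.450
  x_3 = (0.4700·260 + 0.2875·480 + 0.7600·580) / 0.5145 = 701.00 / 0.5145 ≈ 1362.488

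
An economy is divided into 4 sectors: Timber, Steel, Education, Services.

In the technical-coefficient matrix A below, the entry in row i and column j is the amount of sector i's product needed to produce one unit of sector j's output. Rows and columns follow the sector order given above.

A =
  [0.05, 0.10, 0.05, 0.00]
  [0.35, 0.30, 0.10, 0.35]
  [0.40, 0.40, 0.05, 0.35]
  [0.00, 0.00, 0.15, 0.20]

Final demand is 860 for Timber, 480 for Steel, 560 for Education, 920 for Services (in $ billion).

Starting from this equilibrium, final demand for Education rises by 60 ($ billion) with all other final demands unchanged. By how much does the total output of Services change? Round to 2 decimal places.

I − A =
  [   0.95    -0.10    -0.05     0.00]
  [  -0.35     0.70    -0.10    -0.35]
  [  -0.40    -0.40     0.95    -0.35]
  [   0.00     0.00    -0.15     0.80]
Compute the cofactors C_ij = (−1)^(i+j)·(3×3 minor ij) of I−A; the adjugate is their transpose:
adj(I−A) = Cᵀ =
  [ 0.442250   0.086750   0.041250   0.056000]
  [ 0.300625   0.656125   0.139875   0.348250]
  [ 0.336000   0.336000   0.504000   0.367500]
  [ 0.063000   0.063000   0.094500   0.535500]
det(I−A) = Σ_j (I−A)_1j·C_1j = (0.95)(0.442250) + (-0.10)(0.300625) + (-0.05)(0.336000) + (0.00)(0.063000) = 0.373275
(I − A)⁻¹ = adj(I−A) / det(I−A) ≈
  [   1.1848     0.2324     0.1105     0.1500]
  [   0.8054     1.7578     0.3747     0.9330]
  [   0.9001     0.9001     1.3502     0.9845]
  [   0.1688     0.1688     0.2532     1.4346]
Δx = (I − A)⁻¹ Δd with Δd having +60 in the Education component and 0 elsewhere.
So Δx_4 = L_43 · (+60), where L_43 = adj(I−A)_43 / det(I−A) = 0.094500 / 0.373275.
Δx_4 = 0.094500 × (+60) / 0.373275 = 5.67 / 0.373275 ≈ 15.19.

Δx_4 = 15.19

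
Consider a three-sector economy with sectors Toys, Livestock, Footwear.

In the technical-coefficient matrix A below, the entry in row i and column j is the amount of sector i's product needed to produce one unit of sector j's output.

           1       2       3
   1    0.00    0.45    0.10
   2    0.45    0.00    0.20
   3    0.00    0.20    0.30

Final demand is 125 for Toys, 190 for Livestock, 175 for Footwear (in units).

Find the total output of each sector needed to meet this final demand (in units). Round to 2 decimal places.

x_1 = 352.28, x_2 = 422.68, x_3 = 370.77

I − A =
  [   1.00    -0.45    -0.10]
  [  -0.45     1.00    -0.20]
  [   0.00    -0.20     0.70]
Cofactors of I−A, C_ij = (−1)^(i+j)·(minor ij) (rows/columns in the sector order above):
  C_11 = (1.00)(0.70) − (-0.20)(-0.20) = 0.6600
  C_12 = −[(-0.45)(0.70) − (-0.20)(0.00)] = 0.3150
  C_13 = (-0.45)(-0.20) − (1.00)(0.00) = 0.0900
  C_21 = −[(-0.45)(0.70) − (-0.10)(-0.20)] = 0.3350
  C_22 = (1.00)(0.70) − (-0.10)(0.00) = 0.7000
  C_23 = −[(1.00)(-0.20) − (-0.45)(0.00)] = 0.2000
  C_31 = (-0.45)(-0.20) − (-0.10)(1.00) = 0.1900
  C_32 = −[(1.00)(-0.20) − (-0.10)(-0.45)] = 0.2450
  C_33 = (1.00)(1.00) − (-0.45)(-0.45) = 0.7975
det(I−A) = Σ_j (I−A)_1j·C_1j = (1.00)(0.6600) + (-0.45)(0.3150) + (-0.10)(0.0900) = 0.50925
adj(I−A) = Cᵀ =
  [ 0.6600   0.3350   0.1900]
  [ 0.3150   0.7000   0.2450]
  [ 0.0900   0.2000   0.7975]
(I − A)⁻¹ = adj(I−A) / det(I−A) ≈
  [   1.2960     0.6578     0.3731]
  [   0.6186     1.3746     0.4811]
  [   0.1767     0.3927     1.5660]
x = (I − A)⁻¹ d = adj(I−A)·d / det(I−A), with det(I−A) = 0.50925:
  x_1 = (0.6600·125 + 0.3350·190 + 0.1900·175) / 0.50925 = 179.40 / 0.50925 ≈ 352.28
  x_2 = (0.3150·125 + 0.7000·190 + 0.2450·175) / 0.50925 = 215.25 / 0.50925 ≈ 422.68
  x_3 = (0.0900·125 + 0.2000·190 + 0.7975·175) / 0.50925 = 188.8125 / 0.50925 ≈ 370.77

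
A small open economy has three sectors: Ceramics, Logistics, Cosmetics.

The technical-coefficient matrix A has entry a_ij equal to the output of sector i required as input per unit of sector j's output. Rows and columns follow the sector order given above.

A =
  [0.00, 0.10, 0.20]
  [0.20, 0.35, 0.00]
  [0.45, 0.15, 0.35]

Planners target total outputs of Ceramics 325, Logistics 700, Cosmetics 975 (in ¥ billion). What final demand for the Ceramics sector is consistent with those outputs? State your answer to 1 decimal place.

I − A =
  [   1.00    -0.10    -0.20]
  [  -0.20     0.65     0.00]
  [  -0.45    -0.15     0.65]
d = (I − A) x:
  d_1 = (+1.00)·325 + (-0.10)·700 + (-0.20)·975 = 60.0
  d_2 = (-0.20)·325 + (+0.65)·700 + (+0.00)·975 = 390.0
  d_3 = (-0.45)·325 + (-0.15)·700 + (+0.65)·975 = 382.5

d_1 = 60.0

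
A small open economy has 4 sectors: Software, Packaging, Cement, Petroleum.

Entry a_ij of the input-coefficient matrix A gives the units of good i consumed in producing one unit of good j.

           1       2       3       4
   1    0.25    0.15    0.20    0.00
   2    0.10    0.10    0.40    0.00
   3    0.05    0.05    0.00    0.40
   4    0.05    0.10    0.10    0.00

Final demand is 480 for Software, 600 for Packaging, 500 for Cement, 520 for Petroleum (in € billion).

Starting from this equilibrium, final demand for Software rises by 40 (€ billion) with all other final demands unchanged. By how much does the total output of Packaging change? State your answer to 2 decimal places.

Δx_2 = 8.44

I − A =
  [   0.75    -0.15    -0.20     0.00]
  [  -0.10     0.90    -0.40     0.00]
  [  -0.05    -0.05     1.00    -0.40]
  [  -0.05    -0.10    -0.10     1.00]
Compute the cofactors C_ij = (−1)^(i+j)·(3×3 minor ij) of I−A; the adjugate is their transpose:
adj(I−A) = Cᵀ =
  [ 0.8280   0.1620   0.2400   0.0960]
  [ 0.1240   0.7060   0.3200   0.1280]
  [ 0.0720   0.0780   0.6600   0.2640]
  [ 0.0610   0.0865   0.1100   0.6320]
det(I−A) = Σ_j (I−A)_1j·C_1j = (0.75)(0.8280) + (-0.15)(0.1240) + (-0.20)(0.0720) + (0.00)(0.0610) = 0.5880
(I − A)⁻¹ = adj(I−A) / det(I−A) ≈
  [   1.4082     0.2755     0.4082     0.1633]
  [   0.2109     1.2007     0.5442     0.2177]
  [   0.1224     0.1327     1.1224     0.4490]
  [   0.1037     0.1471     0.1871     1.0748]
Δx = (I − A)⁻¹ Δd with Δd having +40 in the Software component and 0 elsewhere.
So Δx_2 = L_21 · (+40), where L_21 = adj(I−A)_21 / det(I−A) = 0.1240 / 0.5880.
Δx_2 = 0.1240 × (+40) / 0.5880 = 4.96 / 0.5880 ≈ 8.44.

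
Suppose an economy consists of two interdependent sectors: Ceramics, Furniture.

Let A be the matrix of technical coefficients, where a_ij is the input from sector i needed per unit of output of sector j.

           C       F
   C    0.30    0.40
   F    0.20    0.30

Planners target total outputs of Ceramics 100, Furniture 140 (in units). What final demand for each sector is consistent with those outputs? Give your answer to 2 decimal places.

I − A =
  [   0.70    -0.40]
  [  -0.20     0.70]
d = (I − A) x:
  d_C = (+0.70)·100 + (-0.40)·140 = 14.00
  d_F = (-0.20)·100 + (+0.70)·140 = 78.00

d_C = 14.00, d_F = 78.00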